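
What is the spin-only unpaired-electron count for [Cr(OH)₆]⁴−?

4 unpaired electrons

Summing ligand charges against the −4 overall charge gives an oxidation state of +2 for chromium.
Chromium is a group-6 element; Cr(II) is therefore d⁴.
The spin state decides the count: Hydroxide is a weak-field ligand for a first-row metal, so the complex is high-spin.
An octahedral high-spin d⁴ ion is t₂g³e_g¹, giving 4 unpaired electrons.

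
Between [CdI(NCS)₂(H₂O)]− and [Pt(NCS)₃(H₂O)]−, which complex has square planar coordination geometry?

For [CdI(NCS)₂(H₂O)]−: Summing ligand charges against the −1 overall charge gives an oxidation state of +2 for cadmium. Group 12 minus oxidation state 2 gives a d¹⁰ configuration. A d¹⁰ ion has no crystal-field stabilisation preference between square planar and tetrahedral, so four ligands adopt the sterically favoured tetrahedral geometry. → tetrahedral.
For [Pt(NCS)₃(H₂O)]−: Each isothiocyanate is −1; water is neutral; balancing the −1 overall charge requires Pt(II). Pt sits in group 10, so the d-electron count is 10 − 2 = 8. A 5d d⁸ ion has a large crystal-field splitting; square planar leaves the high-energy d_{x²−y²} orbital empty and maximises CFSE. → square planar.

[Pt(NCS)₃(H₂O)]−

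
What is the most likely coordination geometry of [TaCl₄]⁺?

Ligand charges: each chloride is −1. With an overall charge of +1 the tantalum centre must be in the +5 oxidation state.
Ta sits in group 5, so the d-electron count is 5 − 5 = 0.
With 4 monodentate ligands the coordination number is 4.
A d⁰ ion has no crystal-field stabilisation preference between square planar and tetrahedral, so four ligands adopt the sterically favoured tetrahedral geometry.

tetrahedral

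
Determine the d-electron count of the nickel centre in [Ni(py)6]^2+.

Pyridine is neutral; balancing the +2 overall charge requires Ni(II).
Nickel is a group-10 element; Ni(II) is therefore d⁸.

d8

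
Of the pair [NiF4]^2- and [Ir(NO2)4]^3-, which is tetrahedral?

[NiF4]^2-

For [NiF4]^2-: Ligand charges: each fluoride is −1. With an overall charge of −2 the nickel centre must be in the +2 oxidation state. Nickel is a group-10 element; Ni(II) is therefore d⁸. Fluoride is a weak-field ligand. With weak-field ligands the CFSE gain from square planar is small, so a 3d d⁸ ion takes the sterically preferred tetrahedral geometry. → tetrahedral.
For [Ir(NO2)4]^3-: Ligand charges: each nitro (N-bound nitrite) is −1. With an overall charge of −3 the iridium centre must be in the +1 oxidation state. Ir sits in group 9, so the d-electron count is 9 − 1 = 8. A 5d d⁸ ion has a large crystal-field splitting; square planar leaves the high-energy d_{x²−y²} orbital empty and maximises CFSE. → square planar.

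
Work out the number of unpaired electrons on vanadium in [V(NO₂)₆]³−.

Each nitro (N-bound nitrite) is −1; balancing the −3 overall charge requires V(III).
Group 5 minus oxidation state 3 gives a d² configuration.
In an octahedral field the d² configuration is t₂g²e_g⁰ (only one arrangement possible), giving 2 unpaired electrons.

2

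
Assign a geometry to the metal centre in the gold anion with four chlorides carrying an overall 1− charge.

Ligand charges: each chloride is −1. With an overall charge of −1 the gold centre must be in the +3 oxidation state.
Au sits in group 11, so the d-electron count is 11 − 3 = 8.
With 4 monodentate ligands the coordination number is 4.
A 5d d⁸ ion has a large crystal-field splitting; square planar leaves the high-energy d_{x²−y²} orbital empty and maximises CFSE.

square planar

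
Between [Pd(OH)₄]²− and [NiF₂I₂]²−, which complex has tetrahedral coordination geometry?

[NiF₂I₂]²−

For [Pd(OH)₄]²−: Ligand charges: each hydroxide is −1. With an overall charge of −2 the palladium centre must be in the +2 oxidation state. Pd sits in group 10, so the d-electron count is 10 − 2 = 8. A 4d d⁸ ion has a large crystal-field splitting; square planar leaves the high-energy d_{x²−y²} orbital empty and maximises CFSE. → square planar.
For [NiF₂I₂]²−: Ligand charges: each fluoride is −1; each iodide is −1. With an overall charge of −2 the nickel centre must be in the +2 oxidation state. Nickel is a group-10 element; Ni(II) is therefore d⁸. Fluoride and iodide are weak-field ligands. With weak-field ligands the CFSE gain from square planar is small, so a 3d d⁸ ion takes the sterically preferred tetrahedral geometry. → tetrahedral.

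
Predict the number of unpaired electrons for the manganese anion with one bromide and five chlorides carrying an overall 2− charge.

Summing ligand charges against the −2 overall charge gives an oxidation state of +4 for manganese.
Group 7 minus oxidation state 4 gives a d³ configuration.
In an octahedral field the d³ configuration is t₂g³e_g⁰ (only one arrangement possible), giving 3 unpaired electrons.

3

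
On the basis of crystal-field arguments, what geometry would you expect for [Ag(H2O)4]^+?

Water is neutral; balancing the +1 overall charge requires Ag(I).
Group 11 minus oxidation state 1 gives a d¹⁰ configuration.
Coordination number: 4.
A d¹⁰ ion has no crystal-field stabilisation preference between square planar and tetrahedral, so four ligands adopt the sterically favoured tetrahedral geometry.

tetrahedral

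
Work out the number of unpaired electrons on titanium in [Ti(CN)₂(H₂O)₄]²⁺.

0

Ligand charges: each cyanide is −1; water is neutral. With an overall charge of +2 the titanium centre must be in the +4 oxidation state.
Titanium is a group-4 element; Ti(IV) is therefore d⁰.
In an octahedral field the d⁰ configuration is t₂g⁰e_g⁰, giving 0 unpaired electrons.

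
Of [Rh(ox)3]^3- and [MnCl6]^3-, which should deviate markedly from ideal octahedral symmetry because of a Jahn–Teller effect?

[Rh(ox)3]^3-: Ligand charges: each oxalate is −2. With an overall charge of −3 the rhodium centre must be in the +3 oxidation state. Group 9 minus oxidation state 3 gives a d⁶ configuration. A 4d ion has a large Δₒ and is invariably low-spin. The d⁶ configuration leaves the e_g set evenly filled (or empty) — no strong Jahn–Teller driving force.
[MnCl6]^3-: Summing ligand charges against the −3 overall charge gives an oxidation state of +3 for manganese. Manganese is a group-7 element; Mn(III) is therefore d⁴. Chloride is a weak-field ligand for a first-row metal, so the complex is high-spin. The t₂g³e_g¹ (high-spin) configuration has an unevenly filled e_g set; the Jahn–Teller theorem predicts a tetragonal distortion (typically axial elongation) to lift the degeneracy.

[MnCl6]^3-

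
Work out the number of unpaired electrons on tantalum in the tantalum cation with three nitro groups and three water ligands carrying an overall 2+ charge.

Ligand charges: each nitro (N-bound nitrite) is −1; water is neutral. With an overall charge of +2 the tantalum centre must be in the +5 oxidation state.
Tantalum is a group-5 element; Ta(V) is therefore d⁰.
In an octahedral field the d⁰ configuration is t₂g⁰e_g⁰, giving 0 unpaired electrons.

0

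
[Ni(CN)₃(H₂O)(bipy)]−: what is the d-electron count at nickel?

d8

Ligand charges: each cyanide is −1; water is neutral; 2,2′-bipyridine is neutral. With an overall charge of −1 the nickel centre must be in the +2 oxidation state.
Ni sits in group 10, so the d-electron count is 10 − 2 = 8.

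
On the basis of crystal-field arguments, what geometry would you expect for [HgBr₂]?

Each bromide is −1; balancing the 0 overall charge requires Hg(II).
Hg sits in group 12, so the d-electron count is 12 − 2 = 10.
Coordination number: 2.
A d¹⁰ ion with only two ligands adopts a linear arrangement (sp hybridisation; no CFSE preference).

linear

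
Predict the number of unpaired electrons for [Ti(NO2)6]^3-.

1 unpaired electron

Ligand charges: each nitro (N-bound nitrite) is −1. With an overall charge of −3 the titanium centre must be in the +3 oxidation state.
Ti sits in group 4, so the d-electron count is 4 − 3 = 1.
In an octahedral field the d¹ configuration is t₂g¹e_g⁰ (only one arrangement possible), giving 1 unpaired electron.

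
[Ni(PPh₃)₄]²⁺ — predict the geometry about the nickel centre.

square planar

Ligand charges: triphenylphosphine is neutral. With an overall charge of +2 the nickel centre must be in the +2 oxidation state.
Group 10 minus oxidation state 2 gives a d⁸ configuration.
Coordination number: 4.
Triphenylphosphine is a strong-field ligand (high in the spectrochemical series).
A 3d d⁸ ion with strong-field ligands gains enough CFSE to favour square planar over tetrahedral.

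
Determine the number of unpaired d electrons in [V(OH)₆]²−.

Summing ligand charges against the −2 overall charge gives an oxidation state of +4 for vanadium.
Vanadium is a group-5 element; V(IV) is therefore d¹.
In an octahedral field the d¹ configuration is t₂g¹e_g⁰ (only one arrangement possible), giving 1 unpaired electron.

1 unpaired electron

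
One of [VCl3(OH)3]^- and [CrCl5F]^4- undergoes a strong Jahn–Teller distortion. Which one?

[VCl3(OH)3]^-: Each chloride is −1; each hydroxide is −1; balancing the −1 overall charge requires V(V). Group 5 minus oxidation state 5 gives a d⁰ configuration. The d⁰ configuration leaves the e_g set evenly filled (or empty) — no strong Jahn–Teller driving force.
[CrCl5F]^4-: Each chloride is −1; each fluoride is −1; balancing the −4 overall charge requires Cr(II). Group 6 minus oxidation state 2 gives a d⁴ configuration. Chloride and fluoride are weak-field ligands for a first-row metal, so the complex is high-spin. The t₂g³e_g¹ (high-spin) configuration has an unevenly filled e_g set; the Jahn–Teller theorem predicts a tetragonal distortion (typically axial elongation) to lift the degeneracy.

[CrCl5F]^4-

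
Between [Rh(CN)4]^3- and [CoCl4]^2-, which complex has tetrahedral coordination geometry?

[CoCl4]^2-

For [Rh(CN)4]^3-: Each cyanide is −1; balancing the −3 overall charge requires Rh(I). Rh sits in group 9, so the d-electron count is 9 − 1 = 8. A 4d d⁸ ion has a large crystal-field splitting; square planar leaves the high-energy d_{x²−y²} orbital empty and maximises CFSE. → square planar.
For [CoCl4]^2-: Summing ligand charges against the −2 overall charge gives an oxidation state of +2 for cobalt. Co sits in group 9, so the d-electron count is 9 − 2 = 7. For a high-spin 3d d⁷ ion with weak-field ligands the small Δₜ gives little square-planar CFSE advantage, so four ligands adopt the sterically favoured tetrahedral geometry. → tetrahedral.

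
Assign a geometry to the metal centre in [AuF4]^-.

square planar

Each fluoride is −1; balancing the −1 overall charge requires Au(III).
Group 11 minus oxidation state 3 gives a d⁸ configuration.
With 4 monodentate ligands the coordination number is 4.
A 5d d⁸ ion has a large crystal-field splitting; square planar leaves the high-energy d_{x²−y²} orbital empty and maximises CFSE.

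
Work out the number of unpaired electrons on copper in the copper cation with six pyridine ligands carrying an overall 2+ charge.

Summing ligand charges against the +2 overall charge gives an oxidation state of +2 for copper.
Copper is a group-11 element; Cu(II) is therefore d⁹.
In an octahedral field the d⁹ configuration is t₂g⁶e_g³ (only one arrangement possible), giving 1 unpaired electron.

1 unpaired electron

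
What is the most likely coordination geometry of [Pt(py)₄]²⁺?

Summing ligand charges against the +2 overall charge gives an oxidation state of +2 for platinum.
Group 10 minus oxidation state 2 gives a d⁸ configuration.
Coordination number: 4.
A 5d d⁸ ion has a large crystal-field splitting; square planar leaves the high-energy d_{x²−y²} orbital empty and maximises CFSE.

square planar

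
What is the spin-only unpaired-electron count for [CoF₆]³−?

Summing ligand charges against the −3 overall charge gives an oxidation state of +3 for cobalt.
Cobalt is a group-9 element; Co(III) is therefore d⁶.
The spin state decides the count: fluoride is the one ligand weak enough to leave Co(III) high-spin — [CoF₆]³⁻ is the classic exception.
An octahedral high-spin d⁶ ion is t₂g⁴e_g², giving 4 unpaired electrons.

4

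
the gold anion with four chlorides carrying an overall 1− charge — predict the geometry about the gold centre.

square planar

Each chloride is −1; balancing the −1 overall charge requires Au(III).
Gold is a group-11 element; Au(III) is therefore d⁸.
With 4 monodentate ligands the coordination number is 4.
A 5d d⁸ ion has a large crystal-field splitting; square planar leaves the high-energy d_{x²−y²} orbital empty and maximises CFSE.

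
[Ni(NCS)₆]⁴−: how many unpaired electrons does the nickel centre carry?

2

Summing ligand charges against the −4 overall charge gives an oxidation state of +2 for nickel.
Ni sits in group 10, so the d-electron count is 10 − 2 = 8.
In an octahedral field the d⁸ configuration is t₂g⁶e_g² (only one arrangement possible), giving 2 unpaired electrons.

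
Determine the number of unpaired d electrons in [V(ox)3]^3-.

Each oxalate is −2; balancing the −3 overall charge requires V(III).
Group 5 minus oxidation state 3 gives a d² configuration.
Counting donor atoms: 3×oxalate (bidentate) → 6 donors. Coordination number = 6.
In an octahedral field the d² configuration is t₂g²e_g⁰ (only one arrangement possible), giving 2 unpaired electrons.

2 unpaired electrons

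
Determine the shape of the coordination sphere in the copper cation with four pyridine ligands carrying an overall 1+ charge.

Summing ligand charges against the +1 overall charge gives an oxidation state of +1 for copper.
Cu sits in group 11, so the d-electron count is 11 − 1 = 10.
Coordination number: 4.
A d¹⁰ ion has no crystal-field stabilisation preference between square planar and tetrahedral, so four ligands adopt the sterically favoured tetrahedral geometry.

tetrahedral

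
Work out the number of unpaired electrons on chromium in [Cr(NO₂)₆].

Summing ligand charges against the 0 overall charge gives an oxidation state of +6 for chromium.
Chromium is a group-6 element; Cr(VI) is therefore d⁰.
In an octahedral field the d⁰ configuration is t₂g⁰e_g⁰, giving 0 unpaired electrons.

0 unpaired electrons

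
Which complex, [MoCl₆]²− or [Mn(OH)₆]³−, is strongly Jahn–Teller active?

[MoCl₆]²−: Ligand charges: each chloride is −1. With an overall charge of −2 the molybdenum centre must be in the +4 oxidation state. Group 6 minus oxidation state 4 gives a d² configuration. The d² configuration leaves the e_g set evenly filled (or empty) — no strong Jahn–Teller driving force.
[Mn(OH)₆]³−: Each hydroxide is −1; balancing the −3 overall charge requires Mn(III). Group 7 minus oxidation state 3 gives a d⁴ configuration. Hydroxide is a weak-field ligand for a first-row metal, so the complex is high-spin. The t₂g³e_g¹ (high-spin) configuration has an unevenly filled e_g set; the Jahn–Teller theorem predicts a tetragonal distortion (typically axial elongation) to lift the degeneracy.

[Mn(OH)₆]³−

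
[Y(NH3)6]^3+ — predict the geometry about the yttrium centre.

Ammonia is neutral; balancing the +3 overall charge requires Y(III).
Group 3 minus oxidation state 3 gives a d⁰ configuration.
With 6 monodentate ligands the coordination number is 6.
Six donors around a single metal centre give an octahedral coordination sphere.

octahedral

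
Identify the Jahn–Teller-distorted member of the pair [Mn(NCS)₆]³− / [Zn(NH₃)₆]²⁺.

[Mn(NCS)₆]³−: Ligand charges: each isothiocyanate is −1. With an overall charge of −3 the manganese centre must be in the +3 oxidation state. Manganese is a group-7 element; Mn(III) is therefore d⁴. Isothiocyanate is a weak-field ligand for a first-row metal, so the complex is high-spin. The t₂g³e_g¹ (high-spin) configuration has an unevenly filled e_g set; the Jahn–Teller theorem predicts a tetragonal distortion (typically axial elongation) to lift the degeneracy.
[Zn(NH₃)₆]²⁺: Ligand charges: ammonia is neutral. With an overall charge of +2 the zinc centre must be in the +2 oxidation state. Zn sits in group 12, so the d-electron count is 12 − 2 = 10. The d¹⁰ configuration leaves the e_g set evenly filled (or empty) — no strong Jahn–Teller driving force.

[Mn(NCS)₆]³−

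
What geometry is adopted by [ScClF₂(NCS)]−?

Ligand charges: each chloride is −1; each fluoride is −1; each isothiocyanate is −1. With an overall charge of −1 the scandium centre must be in the +3 oxidation state.
Scandium is a group-3 element; Sc(III) is therefore d⁰.
Coordination number: 4.
A d⁰ ion has no crystal-field stabilisation preference between square planar and tetrahedral, so four ligands adopt the sterically favoured tetrahedral geometry.

tetrahedral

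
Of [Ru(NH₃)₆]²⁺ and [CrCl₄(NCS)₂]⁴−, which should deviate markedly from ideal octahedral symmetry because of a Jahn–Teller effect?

[CrCl₄(NCS)₂]⁴−

[Ru(NH₃)₆]²⁺: Ligand charges: ammonia is neutral. With an overall charge of +2 the ruthenium centre must be in the +2 oxidation state. Ruthenium is a group-8 element; Ru(II) is therefore d⁶. A 4d ion has a large Δₒ and is invariably low-spin. The d⁶ configuration leaves the e_g set evenly filled (or empty) — no strong Jahn–Teller driving force.
[CrCl₄(NCS)₂]⁴−: Each chloride is −1; each isothiocyanate is −1; balancing the −4 overall charge requires Cr(II). Group 6 minus oxidation state 2 gives a d⁴ configuration. Chloride and isothiocyanate are weak-field ligands for a first-row metal, so the complex is high-spin. The t₂g³e_g¹ (high-spin) configuration has an unevenly filled e_g set; the Jahn–Teller theorem predicts a tetragonal distortion (typically axial elongation) to lift the degeneracy.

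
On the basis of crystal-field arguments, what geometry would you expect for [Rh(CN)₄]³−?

square planar

Ligand charges: each cyanide is −1. With an overall charge of −3 the rhodium centre must be in the +1 oxidation state.
Rh sits in group 9, so the d-electron count is 9 − 1 = 8.
Coordination number: 4.
A 4d d⁸ ion has a large crystal-field splitting; square planar leaves the high-energy d_{x²−y²} orbital empty and maximises CFSE.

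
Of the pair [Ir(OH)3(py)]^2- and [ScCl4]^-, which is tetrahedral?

For [Ir(OH)3(py)]^2-: Summing ligand charges against the −2 overall charge gives an oxidation state of +1 for iridium. Group 9 minus oxidation state 1 gives a d⁸ configuration. A 5d d⁸ ion has a large crystal-field splitting; square planar leaves the high-energy d_{x²−y²} orbital empty and maximises CFSE. → square planar.
For [ScCl4]^-: Summing ligand charges against the −1 overall charge gives an oxidation state of +3 for scandium. Group 3 minus oxidation state 3 gives a d⁰ configuration. A d⁰ ion has no crystal-field stabilisation preference between square planar and tetrahedral, so four ligands adopt the sterically favoured tetrahedral geometry. → tetrahedral.

[ScCl4]^-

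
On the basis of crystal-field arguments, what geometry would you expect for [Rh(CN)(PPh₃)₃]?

Summing ligand charges against the 0 overall charge gives an oxidation state of +1 for rhodium.
Rhodium is a group-9 element; Rh(I) is therefore d⁸.
With 4 monodentate ligands the coordination number is 4.
A 4d d⁸ ion has a large crystal-field splitting; square planar leaves the high-energy d_{x²−y²} orbital empty and maximises CFSE.

square planar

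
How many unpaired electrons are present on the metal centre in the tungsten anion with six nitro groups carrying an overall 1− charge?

1

Summing ligand charges against the −1 overall charge gives an oxidation state of +5 for tungsten.
Group 6 minus oxidation state 5 gives a d¹ configuration.
In an octahedral field the d¹ configuration is t₂g¹e_g⁰ (only one arrangement possible), giving 1 unpaired electron.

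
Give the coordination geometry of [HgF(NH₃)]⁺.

Ligand charges: each fluoride is −1; ammonia is neutral. With an overall charge of +1 the mercury centre must be in the +2 oxidation state.
Mercury is a group-12 element; Hg(II) is therefore d¹⁰.
Coordination number: 2.
A d¹⁰ ion with only two ligands adopts a linear arrangement (sp hybridisation; no CFSE preference).

linear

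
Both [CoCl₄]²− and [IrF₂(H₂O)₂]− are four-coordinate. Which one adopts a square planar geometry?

[IrF₂(H₂O)₂]−

For [CoCl₄]²−: Each chloride is −1; balancing the −2 overall charge requires Co(II). Group 9 minus oxidation state 2 gives a d⁷ configuration. For a high-spin 3d d⁷ ion with weak-field ligands the small Δₜ gives little square-planar CFSE advantage, so four ligands adopt the sterically favoured tetrahedral geometry. → tetrahedral.
For [IrF₂(H₂O)₂]−: Summing ligand charges against the −1 overall charge gives an oxidation state of +1 for iridium. Group 9 minus oxidation state 1 gives a d⁸ configuration. A 5d d⁸ ion has a large crystal-field splitting; square planar leaves the high-energy d_{x²−y²} orbital empty and maximises CFSE. → square planar.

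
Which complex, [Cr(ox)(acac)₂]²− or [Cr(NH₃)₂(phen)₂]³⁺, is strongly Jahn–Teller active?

[Cr(ox)(acac)₂]²−: Ligand charges: each oxalate is −2; each acetylacetonate is −1. With an overall charge of −2 the chromium centre must be in the +2 oxidation state. Cr sits in group 6, so the d-electron count is 6 − 2 = 4. Acetylacetonate and oxalate are weak-field ligands for a first-row metal, so the complex is high-spin. The t₂g³e_g¹ (high-spin) configuration has an unevenly filled e_g set; the Jahn–Teller theorem predicts a tetragonal distortion (typically axial elongation) to lift the degeneracy.
[Cr(NH₃)₂(phen)₂]³⁺: Summing ligand charges against the +3 overall charge gives an oxidation state of +3 for chromium. Cr sits in group 6, so the d-electron count is 6 − 3 = 3. The d³ configuration leaves the e_g set evenly filled (or empty) — no strong Jahn–Teller driving force.

[Cr(ox)(acac)₂]²−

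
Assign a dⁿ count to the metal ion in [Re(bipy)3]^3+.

2,2′-bipyridine is neutral; balancing the +3 overall charge requires Re(III).
Rhenium is a group-7 element; Re(III) is therefore d⁴.

d4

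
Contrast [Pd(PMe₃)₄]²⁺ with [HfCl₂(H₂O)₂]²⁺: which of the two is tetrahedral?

[HfCl₂(H₂O)₂]²⁺

For [Pd(PMe₃)₄]²⁺: Ligand charges: trimethylphosphine is neutral. With an overall charge of +2 the palladium centre must be in the +2 oxidation state. Group 10 minus oxidation state 2 gives a d⁸ configuration. A 4d d⁸ ion has a large crystal-field splitting; square planar leaves the high-energy d_{x²−y²} orbital empty and maximises CFSE. → square planar.
For [HfCl₂(H₂O)₂]²⁺: Summing ligand charges against the +2 overall charge gives an oxidation state of +4 for hafnium. Hafnium is a group-4 element; Hf(IV) is therefore d⁰. A d⁰ ion has no crystal-field stabilisation preference between square planar and tetrahedral, so four ligands adopt the sterically favoured tetrahedral geometry. → tetrahedral.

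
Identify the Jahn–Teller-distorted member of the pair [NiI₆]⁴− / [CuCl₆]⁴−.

[NiI₆]⁴−: Ligand charges: each iodide is −1. With an overall charge of −4 the nickel centre must be in the +2 oxidation state. Nickel is a group-10 element; Ni(II) is therefore d⁸. The d⁸ configuration leaves the e_g set evenly filled (or empty) — no strong Jahn–Teller driving force.
[CuCl₆]⁴−: Each chloride is −1; balancing the −4 overall charge requires Cu(II). Copper is a group-11 element; Cu(II) is therefore d⁹. The t₂g⁶e_g³ configuration has an unevenly filled e_g set; the Jahn–Teller theorem predicts a tetragonal distortion (typically axial elongation) to lift the degeneracy.

[CuCl₆]⁴−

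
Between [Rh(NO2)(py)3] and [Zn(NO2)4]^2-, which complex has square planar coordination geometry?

[Rh(NO2)(py)3]

For [Rh(NO2)(py)3]: Each nitro (N-bound nitrite) is −1; pyridine is neutral; balancing the 0 overall charge requires Rh(I). Rh sits in group 9, so the d-electron count is 9 − 1 = 8. A 4d d⁸ ion has a large crystal-field splitting; square planar leaves the high-energy d_{x²−y²} orbital empty and maximises CFSE. → square planar.
For [Zn(NO2)4]^2-: Summing ligand charges against the −2 overall charge gives an oxidation state of +2 for zinc. Zn sits in group 12, so the d-electron count is 12 − 2 = 10. A d¹⁰ ion has no crystal-field stabilisation preference between square planar and tetrahedral, so four ligands adopt the sterically favoured tetrahedral geometry. → tetrahedral.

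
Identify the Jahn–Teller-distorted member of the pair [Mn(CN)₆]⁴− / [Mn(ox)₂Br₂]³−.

[Mn(ox)₂Br₂]³−

[Mn(CN)₆]⁴−: Ligand charges: each cyanide is −1. With an overall charge of −4 the manganese centre must be in the +2 oxidation state. Manganese is a group-7 element; Mn(II) is therefore d⁵. Cyanide is a strong-field ligand (high in the spectrochemical series) for a first-row metal, so the complex is low-spin. The d⁵ configuration leaves the e_g set evenly filled (or empty) — no strong Jahn–Teller driving force.
[Mn(ox)₂Br₂]³−: Ligand charges: each oxalate is −2; each bromide is −1. With an overall charge of −3 the manganese centre must be in the +3 oxidation state. Mn sits in group 7, so the d-electron count is 7 − 3 = 4. Bromide and oxalate are weak-field ligands for a first-row metal, so the complex is high-spin. The t₂g³e_g¹ (high-spin) configuration has an unevenly filled e_g set; the Jahn–Teller theorem predicts a tetragonal distortion (typically axial elongation) to lift the degeneracy.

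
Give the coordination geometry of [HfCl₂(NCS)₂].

Summing ligand charges against the 0 overall charge gives an oxidation state of +4 for hafnium.
Hafnium is a group-4 element; Hf(IV) is therefore d⁰.
With 4 monodentate ligands the coordination number is 4.
A d⁰ ion has no crystal-field stabilisation preference between square planar and tetrahedral, so four ligands adopt the sterically favoured tetrahedral geometry.

tetrahedral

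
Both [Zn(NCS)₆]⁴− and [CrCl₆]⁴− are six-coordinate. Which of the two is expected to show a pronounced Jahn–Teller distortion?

[Zn(NCS)₆]⁴−: Ligand charges: each isothiocyanate is −1. With an overall charge of −4 the zinc centre must be in the +2 oxidation state. Zn sits in group 12, so the d-electron count is 12 − 2 = 10. The d¹⁰ configuration leaves the e_g set evenly filled (or empty) — no strong Jahn–Teller driving force.
[CrCl₆]⁴−: Ligand charges: each chloride is −1. With an overall charge of −4 the chromium centre must be in the +2 oxidation state. Group 6 minus oxidation state 2 gives a d⁴ configuration. Chloride is a weak-field ligand for a first-row metal, so the complex is high-spin. The t₂g³e_g¹ (high-spin) configuration has an unevenly filled e_g set; the Jahn–Teller theorem predicts a tetragonal distortion (typically axial elongation) to lift the degeneracy.

[CrCl₆]⁴−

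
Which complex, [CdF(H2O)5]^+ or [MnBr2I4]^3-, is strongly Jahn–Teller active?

[CdF(H2O)5]^+: Each fluoride is −1; water is neutral; balancing the +1 overall charge requires Cd(II). Cadmium is a group-12 element; Cd(II) is therefore d¹⁰. The d¹⁰ configuration leaves the e_g set evenly filled (or empty) — no strong Jahn–Teller driving force.
[MnBr2I4]^3-: Ligand charges: each bromide is −1; each iodide is −1. With an overall charge of −3 the manganese centre must be in the +3 oxidation state. Group 7 minus oxidation state 3 gives a d⁴ configuration. Bromide and iodide are weak-field ligands for a first-row metal, so the complex is high-spin. The t₂g³e_g¹ (high-spin) configuration has an unevenly filled e_g set; the Jahn–Teller theorem predicts a tetragonal distortion (typically axial elongation) to lift the degeneracy.

[MnBr2I4]^3-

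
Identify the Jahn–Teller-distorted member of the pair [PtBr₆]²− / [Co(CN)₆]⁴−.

[PtBr₆]²−: Ligand charges: each bromide is −1. With an overall charge of −2 the platinum centre must be in the +4 oxidation state. Platinum is a group-10 element; Pt(IV) is therefore d⁶. A 5d ion has a large Δₒ and is invariably low-spin. The d⁶ configuration leaves the e_g set evenly filled (or empty) — no strong Jahn–Teller driving force.
[Co(CN)₆]⁴−: Ligand charges: each cyanide is −1. With an overall charge of −4 the cobalt centre must be in the +2 oxidation state. Cobalt is a group-9 element; Co(II) is therefore d⁷. Cyanide is a strong-field ligand (high in the spectrochemical series) for a first-row metal, so the complex is low-spin. The t₂g⁶e_g¹ (low-spin) configuration has an unevenly filled e_g set; the Jahn–Teller theorem predicts a tetragonal distortion (typically axial elongation) to lift the degeneracy.

[Co(CN)₆]⁴−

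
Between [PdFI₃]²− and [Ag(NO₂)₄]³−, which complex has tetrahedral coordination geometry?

For [PdFI₃]²−: Each fluoride is −1; each iodide is −1; balancing the −2 overall charge requires Pd(II). Pd sits in group 10, so the d-electron count is 10 − 2 = 8. A 4d d⁸ ion has a large crystal-field splitting; square planar leaves the high-energy d_{x²−y²} orbital empty and maximises CFSE. → square planar.
For [Ag(NO₂)₄]³−: Summing ligand charges against the −3 overall charge gives an oxidation state of +1 for silver. Group 11 minus oxidation state 1 gives a d¹⁰ configuration. A d¹⁰ ion has no crystal-field stabilisation preference between square planar and tetrahedral, so four ligands adopt the sterically favoured tetrahedral geometry. → tetrahedral.

[Ag(NO₂)₄]³−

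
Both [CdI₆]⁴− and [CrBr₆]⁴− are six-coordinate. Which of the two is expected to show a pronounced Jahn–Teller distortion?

[CrBr₆]⁴−

[CdI₆]⁴−: Each iodide is −1; balancing the −4 overall charge requires Cd(II). Cd sits in group 12, so the d-electron count is 12 − 2 = 10. The d¹⁰ configuration leaves the e_g set evenly filled (or empty) — no strong Jahn–Teller driving force.
[CrBr₆]⁴−: Each bromide is −1; balancing the −4 overall charge requires Cr(II). Group 6 minus oxidation state 2 gives a d⁴ configuration. Bromide is a weak-field ligand for a first-row metal, so the complex is high-spin. The t₂g³e_g¹ (high-spin) configuration has an unevenly filled e_g set; the Jahn–Teller theorem predicts a tetragonal distortion (typically axial elongation) to lift the degeneracy.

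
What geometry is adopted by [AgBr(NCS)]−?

Ligand charges: each bromide is −1; each isothiocyanate is −1. With an overall charge of −1 the silver centre must be in the +1 oxidation state.
Silver is a group-11 element; Ag(I) is therefore d¹⁰.
Coordination number: 2.
A d¹⁰ ion with only two ligands adopts a linear arrangement (sp hybridisation; no CFSE preference).

linear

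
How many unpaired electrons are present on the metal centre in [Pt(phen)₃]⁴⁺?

0 unpaired electrons

1,10-phenanthroline is neutral; balancing the +4 overall charge requires Pt(IV).
Group 10 minus oxidation state 4 gives a d⁶ configuration.
Counting donor atoms: 3×1,10-phenanthroline (bidentate) → 6 donors. Coordination number = 6.
The spin state decides the count: a 5d ion has a large Δₒ and is invariably low-spin.
An octahedral low-spin d⁶ ion is t₂g⁶e_g⁰, giving 0 unpaired electrons.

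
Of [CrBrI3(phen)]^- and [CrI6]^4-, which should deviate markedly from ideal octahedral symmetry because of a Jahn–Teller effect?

[CrI6]^4-

[CrBrI3(phen)]^-: Ligand charges: each bromide is −1; each iodide is −1; 1,10-phenanthroline is neutral. With an overall charge of −1 the chromium centre must be in the +3 oxidation state. Chromium is a group-6 element; Cr(III) is therefore d³. The d³ configuration leaves the e_g set evenly filled (or empty) — no strong Jahn–Teller driving force.
[CrI6]^4-: Summing ligand charges against the −4 overall charge gives an oxidation state of +2 for chromium. Chromium is a group-6 element; Cr(II) is therefore d⁴. Iodide is a weak-field ligand for a first-row metal, so the complex is high-spin. The t₂g³e_g¹ (high-spin) configuration has an unevenly filled e_g set; the Jahn–Teller theorem predicts a tetragonal distortion (typically axial elongation) to lift the degeneracy.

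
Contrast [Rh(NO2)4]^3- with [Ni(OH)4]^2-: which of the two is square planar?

For [Rh(NO2)4]^3-: Ligand charges: each nitro (N-bound nitrite) is −1. With an overall charge of −3 the rhodium centre must be in the +1 oxidation state. Group 9 minus oxidation state 1 gives a d⁸ configuration. A 4d d⁸ ion has a large crystal-field splitting; square planar leaves the high-energy d_{x²−y²} orbital empty and maximises CFSE. → square planar.
For [Ni(OH)4]^2-: Summing ligand charges against the −2 overall charge gives an oxidation state of +2 for nickel. Group 10 minus oxidation state 2 gives a d⁸ configuration. Hydroxide is a weak-field ligand. With weak-field ligands the CFSE gain from square planar is small, so a 3d d⁸ ion takes the sterically preferred tetrahedral geometry. → tetrahedral.

[Rh(NO2)4]^3-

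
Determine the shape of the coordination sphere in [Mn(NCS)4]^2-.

tetrahedral

Summing ligand charges against the −2 overall charge gives an oxidation state of +2 for manganese.
Mn sits in group 7, so the d-electron count is 7 − 2 = 5.
Coordination number: 4.
Isothiocyanate is a weak-field ligand.
A high-spin d⁵ ion has zero CFSE in either geometry, so four ligands adopt the sterically favoured tetrahedral geometry.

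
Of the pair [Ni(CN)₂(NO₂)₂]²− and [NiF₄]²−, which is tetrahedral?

For [Ni(CN)₂(NO₂)₂]²−: Summing ligand charges against the −2 overall charge gives an oxidation state of +2 for nickel. Nickel is a group-10 element; Ni(II) is therefore d⁸. Cyanide and nitro (N-bound nitrite) are strong-field ligands (high in the spectrochemical series). A 3d d⁸ ion with strong-field ligands gains enough CFSE to favour square planar over tetrahedral. → square planar.
For [NiF₄]²−: Ligand charges: each fluoride is −1. With an overall charge of −2 the nickel centre must be in the +2 oxidation state. Ni sits in group 10, so the d-electron count is 10 − 2 = 8. Fluoride is a weak-field ligand. With weak-field ligands the CFSE gain from square planar is small, so a 3d d⁸ ion takes the sterically preferred tetrahedral geometry. → tetrahedral.

[NiF₄]²−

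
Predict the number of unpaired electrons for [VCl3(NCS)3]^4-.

3

Each chloride is −1; each isothiocyanate is −1; balancing the −4 overall charge requires V(II).
V sits in group 5, so the d-electron count is 5 − 2 = 3.
In an octahedral field the d³ configuration is t₂g³e_g⁰ (only one arrangement possible), giving 3 unpaired electrons.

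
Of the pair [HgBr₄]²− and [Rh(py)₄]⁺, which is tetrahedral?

For [HgBr₄]²−: Each bromide is −1; balancing the −2 overall charge requires Hg(II). Mercury is a group-12 element; Hg(II) is therefore d¹⁰. A d¹⁰ ion has no crystal-field stabilisation preference between square planar and tetrahedral, so four ligands adopt the sterically favoured tetrahedral geometry. → tetrahedral.
For [Rh(py)₄]⁺: Ligand charges: pyridine is neutral. With an overall charge of +1 the rhodium centre must be in the +1 oxidation state. Rhodium is a group-9 element; Rh(I) is therefore d⁸. A 4d d⁸ ion has a large crystal-field splitting; square planar leaves the high-energy d_{x²−y²} orbital empty and maximises CFSE. → square planar.

[HgBr₄]²−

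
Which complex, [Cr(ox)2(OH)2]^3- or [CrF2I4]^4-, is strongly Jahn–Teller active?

[Cr(ox)2(OH)2]^3-: Ligand charges: each oxalate is −2; each hydroxide is −1. With an overall charge of −3 the chromium centre must be in the +3 oxidation state. Chromium is a group-6 element; Cr(III) is therefore d³. The d³ configuration leaves the e_g set evenly filled (or empty) — no strong Jahn–Teller driving force.
[CrF2I4]^4-: Summing ligand charges against the −4 overall charge gives an oxidation state of +2 for chromium. Group 6 minus oxidation state 2 gives a d⁴ configuration. Fluoride and iodide are weak-field ligands for a first-row metal, so the complex is high-spin. The t₂g³e_g¹ (high-spin) configuration has an unevenly filled e_g set; the Jahn–Teller theorem predicts a tetragonal distortion (typically axial elongation) to lift the degeneracy.

[CrF2I4]^4-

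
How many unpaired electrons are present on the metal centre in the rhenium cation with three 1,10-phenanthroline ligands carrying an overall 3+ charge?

Summing ligand charges against the +3 overall charge gives an oxidation state of +3 for rhenium.
Group 7 minus oxidation state 3 gives a d⁴ configuration.
Counting donor atoms: 3×1,10-phenanthroline (bidentate) → 6 donors. Coordination number = 6.
The spin state decides the count: a 5d ion has a large Δₒ and is invariably low-spin.
An octahedral low-spin d⁴ ion is t₂g⁴e_g⁰, giving 2 unpaired electrons.

2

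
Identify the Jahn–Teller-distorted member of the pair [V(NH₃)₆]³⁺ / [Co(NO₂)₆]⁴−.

[V(NH₃)₆]³⁺: Ammonia is neutral; balancing the +3 overall charge requires V(III). V sits in group 5, so the d-electron count is 5 − 3 = 2. The d² configuration leaves the e_g set evenly filled (or empty) — no strong Jahn–Teller driving force.
[Co(NO₂)₆]⁴−: Summing ligand charges against the −4 overall charge gives an oxidation state of +2 for cobalt. Cobalt is a group-9 element; Co(II) is therefore d⁷. Nitro (N-bound nitrite) is a strong-field ligand (high in the spectrochemical series) for a first-row metal, so the complex is low-spin. The t₂g⁶e_g¹ (low-spin) configuration has an unevenly filled e_g set; the Jahn–Teller theorem predicts a tetragonal distortion (typically axial elongation) to lift the degeneracy.

[Co(NO₂)₆]⁴−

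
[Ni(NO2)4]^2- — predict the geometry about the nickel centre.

Ligand charges: each nitro (N-bound nitrite) is −1. With an overall charge of −2 the nickel centre must be in the +2 oxidation state.
Group 10 minus oxidation state 2 gives a d⁸ configuration.
Coordination number: 4.
Nitro (N-bound nitrite) is a strong-field ligand (high in the spectrochemical series).
A 3d d⁸ ion with strong-field ligands gains enough CFSE to favour square planar over tetrahedral.

square planar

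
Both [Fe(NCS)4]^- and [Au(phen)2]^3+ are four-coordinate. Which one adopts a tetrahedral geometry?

For [Fe(NCS)4]^-: Summing ligand charges against the −1 overall charge gives an oxidation state of +3 for iron. Fe sits in group 8, so the d-electron count is 8 − 3 = 5. A high-spin d⁵ ion has zero CFSE in either geometry, so four ligands adopt the sterically favoured tetrahedral geometry. → tetrahedral.
For [Au(phen)2]^3+: 1,10-phenanthroline is neutral; balancing the +3 overall charge requires Au(III). Group 11 minus oxidation state 3 gives a d⁸ configuration. A 5d d⁸ ion has a large crystal-field splitting; square planar leaves the high-energy d_{x²−y²} orbital empty and maximises CFSE. → square planar.

[Fe(NCS)4]^-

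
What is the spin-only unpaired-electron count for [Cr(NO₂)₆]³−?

3

Each nitro (N-bound nitrite) is −1; balancing the −3 overall charge requires Cr(III).
Cr sits in group 6, so the d-electron count is 6 − 3 = 3.
In an octahedral field the d³ configuration is t₂g³e_g⁰ (only one arrangement possible), giving 3 unpaired electrons.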